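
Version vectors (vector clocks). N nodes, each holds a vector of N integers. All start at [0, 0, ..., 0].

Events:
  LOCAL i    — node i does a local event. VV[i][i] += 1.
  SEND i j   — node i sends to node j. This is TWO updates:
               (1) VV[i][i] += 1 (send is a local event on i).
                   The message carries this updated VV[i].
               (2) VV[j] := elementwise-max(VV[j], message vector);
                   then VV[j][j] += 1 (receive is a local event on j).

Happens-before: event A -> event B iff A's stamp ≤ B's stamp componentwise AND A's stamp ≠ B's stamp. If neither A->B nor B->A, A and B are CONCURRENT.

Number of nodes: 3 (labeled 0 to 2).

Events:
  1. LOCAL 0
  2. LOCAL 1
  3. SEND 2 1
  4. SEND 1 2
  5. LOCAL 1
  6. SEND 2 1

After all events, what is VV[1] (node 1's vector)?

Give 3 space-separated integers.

Initial: VV[0]=[0, 0, 0]
Initial: VV[1]=[0, 0, 0]
Initial: VV[2]=[0, 0, 0]
Event 1: LOCAL 0: VV[0][0]++ -> VV[0]=[1, 0, 0]
Event 2: LOCAL 1: VV[1][1]++ -> VV[1]=[0, 1, 0]
Event 3: SEND 2->1: VV[2][2]++ -> VV[2]=[0, 0, 1], msg_vec=[0, 0, 1]; VV[1]=max(VV[1],msg_vec) then VV[1][1]++ -> VV[1]=[0, 2, 1]
Event 4: SEND 1->2: VV[1][1]++ -> VV[1]=[0, 3, 1], msg_vec=[0, 3, 1]; VV[2]=max(VV[2],msg_vec) then VV[2][2]++ -> VV[2]=[0, 3, 2]
Event 5: LOCAL 1: VV[1][1]++ -> VV[1]=[0, 4, 1]
Event 6: SEND 2->1: VV[2][2]++ -> VV[2]=[0, 3, 3], msg_vec=[0, 3, 3]; VV[1]=max(VV[1],msg_vec) then VV[1][1]++ -> VV[1]=[0, 5, 3]
Final vectors: VV[0]=[1, 0, 0]; VV[1]=[0, 5, 3]; VV[2]=[0, 3, 3]

Answer: 0 5 3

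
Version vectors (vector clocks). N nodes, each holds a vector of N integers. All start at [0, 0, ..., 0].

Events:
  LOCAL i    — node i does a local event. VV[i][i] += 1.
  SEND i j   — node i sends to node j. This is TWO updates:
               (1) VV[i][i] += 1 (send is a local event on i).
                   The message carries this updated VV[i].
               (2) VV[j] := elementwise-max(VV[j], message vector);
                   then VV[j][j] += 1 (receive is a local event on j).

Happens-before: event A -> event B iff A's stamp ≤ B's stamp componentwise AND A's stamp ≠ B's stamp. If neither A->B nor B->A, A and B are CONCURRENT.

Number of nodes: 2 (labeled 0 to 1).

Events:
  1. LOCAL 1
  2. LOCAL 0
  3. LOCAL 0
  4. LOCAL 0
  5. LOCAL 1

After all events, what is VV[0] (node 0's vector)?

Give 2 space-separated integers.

Answer: 3 0

Derivation:
Initial: VV[0]=[0, 0]
Initial: VV[1]=[0, 0]
Event 1: LOCAL 1: VV[1][1]++ -> VV[1]=[0, 1]
Event 2: LOCAL 0: VV[0][0]++ -> VV[0]=[1, 0]
Event 3: LOCAL 0: VV[0][0]++ -> VV[0]=[2, 0]
Event 4: LOCAL 0: VV[0][0]++ -> VV[0]=[3, 0]
Event 5: LOCAL 1: VV[1][1]++ -> VV[1]=[0, 2]
Final vectors: VV[0]=[3, 0]; VV[1]=[0, 2]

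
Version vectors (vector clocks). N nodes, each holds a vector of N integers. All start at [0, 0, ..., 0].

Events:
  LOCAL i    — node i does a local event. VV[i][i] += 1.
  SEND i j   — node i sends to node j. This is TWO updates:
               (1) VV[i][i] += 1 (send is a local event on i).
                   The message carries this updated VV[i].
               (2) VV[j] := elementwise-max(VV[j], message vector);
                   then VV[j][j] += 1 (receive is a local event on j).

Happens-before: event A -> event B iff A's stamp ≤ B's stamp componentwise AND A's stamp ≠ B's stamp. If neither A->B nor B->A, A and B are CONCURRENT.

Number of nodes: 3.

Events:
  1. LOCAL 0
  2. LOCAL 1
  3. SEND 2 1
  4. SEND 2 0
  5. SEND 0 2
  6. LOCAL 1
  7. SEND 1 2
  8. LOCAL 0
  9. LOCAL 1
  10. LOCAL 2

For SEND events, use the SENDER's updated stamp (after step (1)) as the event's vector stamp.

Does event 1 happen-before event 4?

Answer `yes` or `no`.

Initial: VV[0]=[0, 0, 0]
Initial: VV[1]=[0, 0, 0]
Initial: VV[2]=[0, 0, 0]
Event 1: LOCAL 0: VV[0][0]++ -> VV[0]=[1, 0, 0]
Event 2: LOCAL 1: VV[1][1]++ -> VV[1]=[0, 1, 0]
Event 3: SEND 2->1: VV[2][2]++ -> VV[2]=[0, 0, 1], msg_vec=[0, 0, 1]; VV[1]=max(VV[1],msg_vec) then VV[1][1]++ -> VV[1]=[0, 2, 1]
Event 4: SEND 2->0: VV[2][2]++ -> VV[2]=[0, 0, 2], msg_vec=[0, 0, 2]; VV[0]=max(VV[0],msg_vec) then VV[0][0]++ -> VV[0]=[2, 0, 2]
Event 5: SEND 0->2: VV[0][0]++ -> VV[0]=[3, 0, 2], msg_vec=[3, 0, 2]; VV[2]=max(VV[2],msg_vec) then VV[2][2]++ -> VV[2]=[3, 0, 3]
Event 6: LOCAL 1: VV[1][1]++ -> VV[1]=[0, 3, 1]
Event 7: SEND 1->2: VV[1][1]++ -> VV[1]=[0, 4, 1], msg_vec=[0, 4, 1]; VV[2]=max(VV[2],msg_vec) then VV[2][2]++ -> VV[2]=[3, 4, 4]
Event 8: LOCAL 0: VV[0][0]++ -> VV[0]=[4, 0, 2]
Event 9: LOCAL 1: VV[1][1]++ -> VV[1]=[0, 5, 1]
Event 10: LOCAL 2: VV[2][2]++ -> VV[2]=[3, 4, 5]
Event 1 stamp: [1, 0, 0]
Event 4 stamp: [0, 0, 2]
[1, 0, 0] <= [0, 0, 2]? False. Equal? False. Happens-before: False

Answer: no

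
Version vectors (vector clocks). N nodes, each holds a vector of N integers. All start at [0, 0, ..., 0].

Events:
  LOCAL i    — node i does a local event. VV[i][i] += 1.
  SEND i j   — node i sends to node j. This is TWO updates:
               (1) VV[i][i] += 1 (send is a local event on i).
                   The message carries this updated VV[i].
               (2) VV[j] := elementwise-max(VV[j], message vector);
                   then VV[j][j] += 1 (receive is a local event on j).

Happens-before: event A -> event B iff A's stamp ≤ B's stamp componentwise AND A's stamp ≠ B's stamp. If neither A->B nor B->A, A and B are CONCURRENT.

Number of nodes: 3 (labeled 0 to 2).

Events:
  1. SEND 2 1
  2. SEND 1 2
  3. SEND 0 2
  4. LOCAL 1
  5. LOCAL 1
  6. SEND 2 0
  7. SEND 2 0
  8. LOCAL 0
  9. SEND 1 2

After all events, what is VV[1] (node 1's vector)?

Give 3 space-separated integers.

Initial: VV[0]=[0, 0, 0]
Initial: VV[1]=[0, 0, 0]
Initial: VV[2]=[0, 0, 0]
Event 1: SEND 2->1: VV[2][2]++ -> VV[2]=[0, 0, 1], msg_vec=[0, 0, 1]; VV[1]=max(VV[1],msg_vec) then VV[1][1]++ -> VV[1]=[0, 1, 1]
Event 2: SEND 1->2: VV[1][1]++ -> VV[1]=[0, 2, 1], msg_vec=[0, 2, 1]; VV[2]=max(VV[2],msg_vec) then VV[2][2]++ -> VV[2]=[0, 2, 2]
Event 3: SEND 0->2: VV[0][0]++ -> VV[0]=[1, 0, 0], msg_vec=[1, 0, 0]; VV[2]=max(VV[2],msg_vec) then VV[2][2]++ -> VV[2]=[1, 2, 3]
Event 4: LOCAL 1: VV[1][1]++ -> VV[1]=[0, 3, 1]
Event 5: LOCAL 1: VV[1][1]++ -> VV[1]=[0, 4, 1]
Event 6: SEND 2->0: VV[2][2]++ -> VV[2]=[1, 2, 4], msg_vec=[1, 2, 4]; VV[0]=max(VV[0],msg_vec) then VV[0][0]++ -> VV[0]=[2, 2, 4]
Event 7: SEND 2->0: VV[2][2]++ -> VV[2]=[1, 2, 5], msg_vec=[1, 2, 5]; VV[0]=max(VV[0],msg_vec) then VV[0][0]++ -> VV[0]=[3, 2, 5]
Event 8: LOCAL 0: VV[0][0]++ -> VV[0]=[4, 2, 5]
Event 9: SEND 1->2: VV[1][1]++ -> VV[1]=[0, 5, 1], msg_vec=[0, 5, 1]; VV[2]=max(VV[2],msg_vec) then VV[2][2]++ -> VV[2]=[1, 5, 6]
Final vectors: VV[0]=[4, 2, 5]; VV[1]=[0, 5, 1]; VV[2]=[1, 5, 6]

Answer: 0 5 1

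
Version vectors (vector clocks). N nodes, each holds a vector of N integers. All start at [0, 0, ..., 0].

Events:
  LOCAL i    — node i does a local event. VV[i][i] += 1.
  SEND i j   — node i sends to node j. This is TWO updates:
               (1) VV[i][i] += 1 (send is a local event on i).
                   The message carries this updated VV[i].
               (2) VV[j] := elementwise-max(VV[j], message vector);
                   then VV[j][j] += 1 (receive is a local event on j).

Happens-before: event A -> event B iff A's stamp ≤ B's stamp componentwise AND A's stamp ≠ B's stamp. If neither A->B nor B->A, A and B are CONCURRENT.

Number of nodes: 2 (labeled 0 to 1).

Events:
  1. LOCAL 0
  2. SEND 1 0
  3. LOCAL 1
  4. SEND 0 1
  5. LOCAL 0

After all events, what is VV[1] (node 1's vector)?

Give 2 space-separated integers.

Initial: VV[0]=[0, 0]
Initial: VV[1]=[0, 0]
Event 1: LOCAL 0: VV[0][0]++ -> VV[0]=[1, 0]
Event 2: SEND 1->0: VV[1][1]++ -> VV[1]=[0, 1], msg_vec=[0, 1]; VV[0]=max(VV[0],msg_vec) then VV[0][0]++ -> VV[0]=[2, 1]
Event 3: LOCAL 1: VV[1][1]++ -> VV[1]=[0, 2]
Event 4: SEND 0->1: VV[0][0]++ -> VV[0]=[3, 1], msg_vec=[3, 1]; VV[1]=max(VV[1],msg_vec) then VV[1][1]++ -> VV[1]=[3, 3]
Event 5: LOCAL 0: VV[0][0]++ -> VV[0]=[4, 1]
Final vectors: VV[0]=[4, 1]; VV[1]=[3, 3]

Answer: 3 3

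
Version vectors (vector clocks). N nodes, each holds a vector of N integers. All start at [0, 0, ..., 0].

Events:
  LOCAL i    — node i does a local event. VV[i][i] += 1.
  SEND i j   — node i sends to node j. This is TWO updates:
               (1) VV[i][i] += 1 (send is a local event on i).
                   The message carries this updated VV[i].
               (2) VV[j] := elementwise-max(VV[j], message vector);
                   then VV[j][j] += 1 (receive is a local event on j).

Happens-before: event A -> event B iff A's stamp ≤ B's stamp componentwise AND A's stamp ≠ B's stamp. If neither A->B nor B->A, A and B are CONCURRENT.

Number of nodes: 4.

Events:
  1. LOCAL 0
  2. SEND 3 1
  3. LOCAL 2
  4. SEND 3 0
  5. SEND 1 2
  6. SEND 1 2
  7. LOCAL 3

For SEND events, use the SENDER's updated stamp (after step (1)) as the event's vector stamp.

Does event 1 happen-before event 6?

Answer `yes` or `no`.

Initial: VV[0]=[0, 0, 0, 0]
Initial: VV[1]=[0, 0, 0, 0]
Initial: VV[2]=[0, 0, 0, 0]
Initial: VV[3]=[0, 0, 0, 0]
Event 1: LOCAL 0: VV[0][0]++ -> VV[0]=[1, 0, 0, 0]
Event 2: SEND 3->1: VV[3][3]++ -> VV[3]=[0, 0, 0, 1], msg_vec=[0, 0, 0, 1]; VV[1]=max(VV[1],msg_vec) then VV[1][1]++ -> VV[1]=[0, 1, 0, 1]
Event 3: LOCAL 2: VV[2][2]++ -> VV[2]=[0, 0, 1, 0]
Event 4: SEND 3->0: VV[3][3]++ -> VV[3]=[0, 0, 0, 2], msg_vec=[0, 0, 0, 2]; VV[0]=max(VV[0],msg_vec) then VV[0][0]++ -> VV[0]=[2, 0, 0, 2]
Event 5: SEND 1->2: VV[1][1]++ -> VV[1]=[0, 2, 0, 1], msg_vec=[0, 2, 0, 1]; VV[2]=max(VV[2],msg_vec) then VV[2][2]++ -> VV[2]=[0, 2, 2, 1]
Event 6: SEND 1->2: VV[1][1]++ -> VV[1]=[0, 3, 0, 1], msg_vec=[0, 3, 0, 1]; VV[2]=max(VV[2],msg_vec) then VV[2][2]++ -> VV[2]=[0, 3, 3, 1]
Event 7: LOCAL 3: VV[3][3]++ -> VV[3]=[0, 0, 0, 3]
Event 1 stamp: [1, 0, 0, 0]
Event 6 stamp: [0, 3, 0, 1]
[1, 0, 0, 0] <= [0, 3, 0, 1]? False. Equal? False. Happens-before: False

Answer: no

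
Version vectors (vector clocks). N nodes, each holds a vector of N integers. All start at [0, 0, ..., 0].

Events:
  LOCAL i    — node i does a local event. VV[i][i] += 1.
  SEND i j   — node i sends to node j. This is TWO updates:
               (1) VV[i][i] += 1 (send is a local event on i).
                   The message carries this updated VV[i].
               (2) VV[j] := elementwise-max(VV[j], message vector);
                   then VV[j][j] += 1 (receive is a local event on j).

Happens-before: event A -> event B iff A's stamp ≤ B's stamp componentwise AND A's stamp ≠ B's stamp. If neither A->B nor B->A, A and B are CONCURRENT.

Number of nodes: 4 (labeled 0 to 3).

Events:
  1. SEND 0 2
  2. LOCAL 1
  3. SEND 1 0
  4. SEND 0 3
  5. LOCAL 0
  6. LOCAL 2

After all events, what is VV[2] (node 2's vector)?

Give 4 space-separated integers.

Initial: VV[0]=[0, 0, 0, 0]
Initial: VV[1]=[0, 0, 0, 0]
Initial: VV[2]=[0, 0, 0, 0]
Initial: VV[3]=[0, 0, 0, 0]
Event 1: SEND 0->2: VV[0][0]++ -> VV[0]=[1, 0, 0, 0], msg_vec=[1, 0, 0, 0]; VV[2]=max(VV[2],msg_vec) then VV[2][2]++ -> VV[2]=[1, 0, 1, 0]
Event 2: LOCAL 1: VV[1][1]++ -> VV[1]=[0, 1, 0, 0]
Event 3: SEND 1->0: VV[1][1]++ -> VV[1]=[0, 2, 0, 0], msg_vec=[0, 2, 0, 0]; VV[0]=max(VV[0],msg_vec) then VV[0][0]++ -> VV[0]=[2, 2, 0, 0]
Event 4: SEND 0->3: VV[0][0]++ -> VV[0]=[3, 2, 0, 0], msg_vec=[3, 2, 0, 0]; VV[3]=max(VV[3],msg_vec) then VV[3][3]++ -> VV[3]=[3, 2, 0, 1]
Event 5: LOCAL 0: VV[0][0]++ -> VV[0]=[4, 2, 0, 0]
Event 6: LOCAL 2: VV[2][2]++ -> VV[2]=[1, 0, 2, 0]
Final vectors: VV[0]=[4, 2, 0, 0]; VV[1]=[0, 2, 0, 0]; VV[2]=[1, 0, 2, 0]; VV[3]=[3, 2, 0, 1]

Answer: 1 0 2 0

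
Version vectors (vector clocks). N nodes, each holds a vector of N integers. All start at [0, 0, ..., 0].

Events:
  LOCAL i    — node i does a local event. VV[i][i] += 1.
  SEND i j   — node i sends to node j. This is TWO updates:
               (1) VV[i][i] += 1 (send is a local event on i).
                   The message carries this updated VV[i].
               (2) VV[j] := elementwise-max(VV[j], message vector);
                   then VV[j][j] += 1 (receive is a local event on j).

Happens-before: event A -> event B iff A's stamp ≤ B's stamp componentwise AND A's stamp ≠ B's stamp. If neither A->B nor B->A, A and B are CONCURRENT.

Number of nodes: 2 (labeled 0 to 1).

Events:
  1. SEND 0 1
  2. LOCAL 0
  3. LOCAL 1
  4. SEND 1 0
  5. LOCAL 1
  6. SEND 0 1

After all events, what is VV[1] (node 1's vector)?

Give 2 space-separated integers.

Initial: VV[0]=[0, 0]
Initial: VV[1]=[0, 0]
Event 1: SEND 0->1: VV[0][0]++ -> VV[0]=[1, 0], msg_vec=[1, 0]; VV[1]=max(VV[1],msg_vec) then VV[1][1]++ -> VV[1]=[1, 1]
Event 2: LOCAL 0: VV[0][0]++ -> VV[0]=[2, 0]
Event 3: LOCAL 1: VV[1][1]++ -> VV[1]=[1, 2]
Event 4: SEND 1->0: VV[1][1]++ -> VV[1]=[1, 3], msg_vec=[1, 3]; VV[0]=max(VV[0],msg_vec) then VV[0][0]++ -> VV[0]=[3, 3]
Event 5: LOCAL 1: VV[1][1]++ -> VV[1]=[1, 4]
Event 6: SEND 0->1: VV[0][0]++ -> VV[0]=[4, 3], msg_vec=[4, 3]; VV[1]=max(VV[1],msg_vec) then VV[1][1]++ -> VV[1]=[4, 5]
Final vectors: VV[0]=[4, 3]; VV[1]=[4, 5]

Answer: 4 5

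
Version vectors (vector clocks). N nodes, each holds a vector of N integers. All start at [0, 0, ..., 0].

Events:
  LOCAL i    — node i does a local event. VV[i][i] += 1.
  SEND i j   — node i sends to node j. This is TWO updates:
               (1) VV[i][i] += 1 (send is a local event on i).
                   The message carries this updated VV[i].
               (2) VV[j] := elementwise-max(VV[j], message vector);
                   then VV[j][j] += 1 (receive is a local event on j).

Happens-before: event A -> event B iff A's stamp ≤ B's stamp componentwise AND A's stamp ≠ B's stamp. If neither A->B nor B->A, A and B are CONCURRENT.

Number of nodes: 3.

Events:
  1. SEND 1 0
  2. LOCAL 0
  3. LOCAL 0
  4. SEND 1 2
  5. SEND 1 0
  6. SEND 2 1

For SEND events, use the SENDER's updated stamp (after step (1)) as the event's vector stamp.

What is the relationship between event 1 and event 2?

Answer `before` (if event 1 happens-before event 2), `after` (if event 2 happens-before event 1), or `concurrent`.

Answer: before

Derivation:
Initial: VV[0]=[0, 0, 0]
Initial: VV[1]=[0, 0, 0]
Initial: VV[2]=[0, 0, 0]
Event 1: SEND 1->0: VV[1][1]++ -> VV[1]=[0, 1, 0], msg_vec=[0, 1, 0]; VV[0]=max(VV[0],msg_vec) then VV[0][0]++ -> VV[0]=[1, 1, 0]
Event 2: LOCAL 0: VV[0][0]++ -> VV[0]=[2, 1, 0]
Event 3: LOCAL 0: VV[0][0]++ -> VV[0]=[3, 1, 0]
Event 4: SEND 1->2: VV[1][1]++ -> VV[1]=[0, 2, 0], msg_vec=[0, 2, 0]; VV[2]=max(VV[2],msg_vec) then VV[2][2]++ -> VV[2]=[0, 2, 1]
Event 5: SEND 1->0: VV[1][1]++ -> VV[1]=[0, 3, 0], msg_vec=[0, 3, 0]; VV[0]=max(VV[0],msg_vec) then VV[0][0]++ -> VV[0]=[4, 3, 0]
Event 6: SEND 2->1: VV[2][2]++ -> VV[2]=[0, 2, 2], msg_vec=[0, 2, 2]; VV[1]=max(VV[1],msg_vec) then VV[1][1]++ -> VV[1]=[0, 4, 2]
Event 1 stamp: [0, 1, 0]
Event 2 stamp: [2, 1, 0]
[0, 1, 0] <= [2, 1, 0]? True
[2, 1, 0] <= [0, 1, 0]? False
Relation: before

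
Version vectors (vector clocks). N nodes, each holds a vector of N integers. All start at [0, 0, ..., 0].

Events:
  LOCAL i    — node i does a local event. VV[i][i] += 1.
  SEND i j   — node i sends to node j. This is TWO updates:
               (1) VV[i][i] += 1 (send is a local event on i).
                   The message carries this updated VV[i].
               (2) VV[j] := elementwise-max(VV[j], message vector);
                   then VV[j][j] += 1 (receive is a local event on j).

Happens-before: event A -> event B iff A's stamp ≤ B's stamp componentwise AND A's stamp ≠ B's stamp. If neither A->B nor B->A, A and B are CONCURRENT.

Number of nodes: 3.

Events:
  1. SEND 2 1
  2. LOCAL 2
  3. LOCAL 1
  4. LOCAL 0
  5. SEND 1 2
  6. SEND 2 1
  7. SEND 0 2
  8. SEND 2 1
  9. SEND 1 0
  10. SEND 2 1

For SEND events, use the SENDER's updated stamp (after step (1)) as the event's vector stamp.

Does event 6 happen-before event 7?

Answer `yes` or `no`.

Answer: no

Derivation:
Initial: VV[0]=[0, 0, 0]
Initial: VV[1]=[0, 0, 0]
Initial: VV[2]=[0, 0, 0]
Event 1: SEND 2->1: VV[2][2]++ -> VV[2]=[0, 0, 1], msg_vec=[0, 0, 1]; VV[1]=max(VV[1],msg_vec) then VV[1][1]++ -> VV[1]=[0, 1, 1]
Event 2: LOCAL 2: VV[2][2]++ -> VV[2]=[0, 0, 2]
Event 3: LOCAL 1: VV[1][1]++ -> VV[1]=[0, 2, 1]
Event 4: LOCAL 0: VV[0][0]++ -> VV[0]=[1, 0, 0]
Event 5: SEND 1->2: VV[1][1]++ -> VV[1]=[0, 3, 1], msg_vec=[0, 3, 1]; VV[2]=max(VV[2],msg_vec) then VV[2][2]++ -> VV[2]=[0, 3, 3]
Event 6: SEND 2->1: VV[2][2]++ -> VV[2]=[0, 3, 4], msg_vec=[0, 3, 4]; VV[1]=max(VV[1],msg_vec) then VV[1][1]++ -> VV[1]=[0, 4, 4]
Event 7: SEND 0->2: VV[0][0]++ -> VV[0]=[2, 0, 0], msg_vec=[2, 0, 0]; VV[2]=max(VV[2],msg_vec) then VV[2][2]++ -> VV[2]=[2, 3, 5]
Event 8: SEND 2->1: VV[2][2]++ -> VV[2]=[2, 3, 6], msg_vec=[2, 3, 6]; VV[1]=max(VV[1],msg_vec) then VV[1][1]++ -> VV[1]=[2, 5, 6]
Event 9: SEND 1->0: VV[1][1]++ -> VV[1]=[2, 6, 6], msg_vec=[2, 6, 6]; VV[0]=max(VV[0],msg_vec) then VV[0][0]++ -> VV[0]=[3, 6, 6]
Event 10: SEND 2->1: VV[2][2]++ -> VV[2]=[2, 3, 7], msg_vec=[2, 3, 7]; VV[1]=max(VV[1],msg_vec) then VV[1][1]++ -> VV[1]=[2, 7, 7]
Event 6 stamp: [0, 3, 4]
Event 7 stamp: [2, 0, 0]
[0, 3, 4] <= [2, 0, 0]? False. Equal? False. Happens-before: False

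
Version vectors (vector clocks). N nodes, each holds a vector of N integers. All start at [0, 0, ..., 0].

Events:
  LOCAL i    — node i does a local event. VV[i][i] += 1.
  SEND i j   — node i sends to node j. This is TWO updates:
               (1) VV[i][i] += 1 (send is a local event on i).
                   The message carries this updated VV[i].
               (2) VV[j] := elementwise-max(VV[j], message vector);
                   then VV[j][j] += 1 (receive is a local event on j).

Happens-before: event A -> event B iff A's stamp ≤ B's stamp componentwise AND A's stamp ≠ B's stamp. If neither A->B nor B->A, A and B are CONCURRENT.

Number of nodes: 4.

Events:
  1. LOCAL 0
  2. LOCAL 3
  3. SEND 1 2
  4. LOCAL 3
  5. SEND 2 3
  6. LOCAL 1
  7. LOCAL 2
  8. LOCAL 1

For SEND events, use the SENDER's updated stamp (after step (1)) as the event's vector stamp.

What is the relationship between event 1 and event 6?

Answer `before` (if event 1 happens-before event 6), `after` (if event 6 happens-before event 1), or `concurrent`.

Initial: VV[0]=[0, 0, 0, 0]
Initial: VV[1]=[0, 0, 0, 0]
Initial: VV[2]=[0, 0, 0, 0]
Initial: VV[3]=[0, 0, 0, 0]
Event 1: LOCAL 0: VV[0][0]++ -> VV[0]=[1, 0, 0, 0]
Event 2: LOCAL 3: VV[3][3]++ -> VV[3]=[0, 0, 0, 1]
Event 3: SEND 1->2: VV[1][1]++ -> VV[1]=[0, 1, 0, 0], msg_vec=[0, 1, 0, 0]; VV[2]=max(VV[2],msg_vec) then VV[2][2]++ -> VV[2]=[0, 1, 1, 0]
Event 4: LOCAL 3: VV[3][3]++ -> VV[3]=[0, 0, 0, 2]
Event 5: SEND 2->3: VV[2][2]++ -> VV[2]=[0, 1, 2, 0], msg_vec=[0, 1, 2, 0]; VV[3]=max(VV[3],msg_vec) then VV[3][3]++ -> VV[3]=[0, 1, 2, 3]
Event 6: LOCAL 1: VV[1][1]++ -> VV[1]=[0, 2, 0, 0]
Event 7: LOCAL 2: VV[2][2]++ -> VV[2]=[0, 1, 3, 0]
Event 8: LOCAL 1: VV[1][1]++ -> VV[1]=[0, 3, 0, 0]
Event 1 stamp: [1, 0, 0, 0]
Event 6 stamp: [0, 2, 0, 0]
[1, 0, 0, 0] <= [0, 2, 0, 0]? False
[0, 2, 0, 0] <= [1, 0, 0, 0]? False
Relation: concurrent

Answer: concurrent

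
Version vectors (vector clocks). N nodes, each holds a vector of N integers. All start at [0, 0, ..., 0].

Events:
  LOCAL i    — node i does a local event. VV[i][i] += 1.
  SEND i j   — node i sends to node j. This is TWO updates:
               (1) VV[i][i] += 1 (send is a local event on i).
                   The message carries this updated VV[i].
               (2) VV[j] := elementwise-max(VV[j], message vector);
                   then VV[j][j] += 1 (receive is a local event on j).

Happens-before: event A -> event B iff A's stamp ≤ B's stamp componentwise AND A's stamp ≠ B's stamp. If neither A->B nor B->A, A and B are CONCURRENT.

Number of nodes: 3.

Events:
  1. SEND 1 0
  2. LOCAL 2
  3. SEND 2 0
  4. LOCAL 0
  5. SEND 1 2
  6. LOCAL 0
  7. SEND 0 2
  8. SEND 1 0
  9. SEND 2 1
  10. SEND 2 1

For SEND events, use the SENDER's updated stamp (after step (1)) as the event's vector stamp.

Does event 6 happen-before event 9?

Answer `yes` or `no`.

Initial: VV[0]=[0, 0, 0]
Initial: VV[1]=[0, 0, 0]
Initial: VV[2]=[0, 0, 0]
Event 1: SEND 1->0: VV[1][1]++ -> VV[1]=[0, 1, 0], msg_vec=[0, 1, 0]; VV[0]=max(VV[0],msg_vec) then VV[0][0]++ -> VV[0]=[1, 1, 0]
Event 2: LOCAL 2: VV[2][2]++ -> VV[2]=[0, 0, 1]
Event 3: SEND 2->0: VV[2][2]++ -> VV[2]=[0, 0, 2], msg_vec=[0, 0, 2]; VV[0]=max(VV[0],msg_vec) then VV[0][0]++ -> VV[0]=[2, 1, 2]
Event 4: LOCAL 0: VV[0][0]++ -> VV[0]=[3, 1, 2]
Event 5: SEND 1->2: VV[1][1]++ -> VV[1]=[0, 2, 0], msg_vec=[0, 2, 0]; VV[2]=max(VV[2],msg_vec) then VV[2][2]++ -> VV[2]=[0, 2, 3]
Event 6: LOCAL 0: VV[0][0]++ -> VV[0]=[4, 1, 2]
Event 7: SEND 0->2: VV[0][0]++ -> VV[0]=[5, 1, 2], msg_vec=[5, 1, 2]; VV[2]=max(VV[2],msg_vec) then VV[2][2]++ -> VV[2]=[5, 2, 4]
Event 8: SEND 1->0: VV[1][1]++ -> VV[1]=[0, 3, 0], msg_vec=[0, 3, 0]; VV[0]=max(VV[0],msg_vec) then VV[0][0]++ -> VV[0]=[6, 3, 2]
Event 9: SEND 2->1: VV[2][2]++ -> VV[2]=[5, 2, 5], msg_vec=[5, 2, 5]; VV[1]=max(VV[1],msg_vec) then VV[1][1]++ -> VV[1]=[5, 4, 5]
Event 10: SEND 2->1: VV[2][2]++ -> VV[2]=[5, 2, 6], msg_vec=[5, 2, 6]; VV[1]=max(VV[1],msg_vec) then VV[1][1]++ -> VV[1]=[5, 5, 6]
Event 6 stamp: [4, 1, 2]
Event 9 stamp: [5, 2, 5]
[4, 1, 2] <= [5, 2, 5]? True. Equal? False. Happens-before: True

Answer: yes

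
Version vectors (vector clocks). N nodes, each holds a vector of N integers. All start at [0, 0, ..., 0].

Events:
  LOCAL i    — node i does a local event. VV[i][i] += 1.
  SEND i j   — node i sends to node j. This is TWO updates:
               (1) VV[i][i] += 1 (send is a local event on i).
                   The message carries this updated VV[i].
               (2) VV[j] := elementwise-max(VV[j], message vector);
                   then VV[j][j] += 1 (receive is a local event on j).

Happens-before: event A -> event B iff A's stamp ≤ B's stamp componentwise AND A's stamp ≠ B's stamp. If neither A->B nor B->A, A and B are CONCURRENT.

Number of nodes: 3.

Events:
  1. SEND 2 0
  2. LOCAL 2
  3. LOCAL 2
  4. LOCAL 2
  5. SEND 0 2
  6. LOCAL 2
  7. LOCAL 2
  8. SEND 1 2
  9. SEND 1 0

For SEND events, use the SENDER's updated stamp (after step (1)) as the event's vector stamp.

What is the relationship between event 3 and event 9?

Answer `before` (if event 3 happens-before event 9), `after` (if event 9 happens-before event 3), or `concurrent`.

Initial: VV[0]=[0, 0, 0]
Initial: VV[1]=[0, 0, 0]
Initial: VV[2]=[0, 0, 0]
Event 1: SEND 2->0: VV[2][2]++ -> VV[2]=[0, 0, 1], msg_vec=[0, 0, 1]; VV[0]=max(VV[0],msg_vec) then VV[0][0]++ -> VV[0]=[1, 0, 1]
Event 2: LOCAL 2: VV[2][2]++ -> VV[2]=[0, 0, 2]
Event 3: LOCAL 2: VV[2][2]++ -> VV[2]=[0, 0, 3]
Event 4: LOCAL 2: VV[2][2]++ -> VV[2]=[0, 0, 4]
Event 5: SEND 0->2: VV[0][0]++ -> VV[0]=[2, 0, 1], msg_vec=[2, 0, 1]; VV[2]=max(VV[2],msg_vec) then VV[2][2]++ -> VV[2]=[2, 0, 5]
Event 6: LOCAL 2: VV[2][2]++ -> VV[2]=[2, 0, 6]
Event 7: LOCAL 2: VV[2][2]++ -> VV[2]=[2, 0, 7]
Event 8: SEND 1->2: VV[1][1]++ -> VV[1]=[0, 1, 0], msg_vec=[0, 1, 0]; VV[2]=max(VV[2],msg_vec) then VV[2][2]++ -> VV[2]=[2, 1, 8]
Event 9: SEND 1->0: VV[1][1]++ -> VV[1]=[0, 2, 0], msg_vec=[0, 2, 0]; VV[0]=max(VV[0],msg_vec) then VV[0][0]++ -> VV[0]=[3, 2, 1]
Event 3 stamp: [0, 0, 3]
Event 9 stamp: [0, 2, 0]
[0, 0, 3] <= [0, 2, 0]? False
[0, 2, 0] <= [0, 0, 3]? False
Relation: concurrent

Answer: concurrent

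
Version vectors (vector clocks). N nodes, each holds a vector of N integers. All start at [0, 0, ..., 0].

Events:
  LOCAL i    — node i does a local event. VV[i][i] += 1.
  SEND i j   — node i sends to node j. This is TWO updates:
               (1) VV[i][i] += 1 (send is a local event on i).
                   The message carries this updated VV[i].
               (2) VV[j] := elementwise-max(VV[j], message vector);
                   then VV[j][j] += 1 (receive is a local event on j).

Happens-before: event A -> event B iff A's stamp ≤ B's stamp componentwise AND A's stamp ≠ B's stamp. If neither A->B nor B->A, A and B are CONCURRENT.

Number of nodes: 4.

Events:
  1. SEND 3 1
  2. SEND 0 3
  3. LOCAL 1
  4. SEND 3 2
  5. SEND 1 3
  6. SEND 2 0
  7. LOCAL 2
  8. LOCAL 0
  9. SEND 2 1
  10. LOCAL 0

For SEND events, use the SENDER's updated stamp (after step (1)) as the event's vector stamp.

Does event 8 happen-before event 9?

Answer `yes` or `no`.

Answer: no

Derivation:
Initial: VV[0]=[0, 0, 0, 0]
Initial: VV[1]=[0, 0, 0, 0]
Initial: VV[2]=[0, 0, 0, 0]
Initial: VV[3]=[0, 0, 0, 0]
Event 1: SEND 3->1: VV[3][3]++ -> VV[3]=[0, 0, 0, 1], msg_vec=[0, 0, 0, 1]; VV[1]=max(VV[1],msg_vec) then VV[1][1]++ -> VV[1]=[0, 1, 0, 1]
Event 2: SEND 0->3: VV[0][0]++ -> VV[0]=[1, 0, 0, 0], msg_vec=[1, 0, 0, 0]; VV[3]=max(VV[3],msg_vec) then VV[3][3]++ -> VV[3]=[1, 0, 0, 2]
Event 3: LOCAL 1: VV[1][1]++ -> VV[1]=[0, 2, 0, 1]
Event 4: SEND 3->2: VV[3][3]++ -> VV[3]=[1, 0, 0, 3], msg_vec=[1, 0, 0, 3]; VV[2]=max(VV[2],msg_vec) then VV[2][2]++ -> VV[2]=[1, 0, 1, 3]
Event 5: SEND 1->3: VV[1][1]++ -> VV[1]=[0, 3, 0, 1], msg_vec=[0, 3, 0, 1]; VV[3]=max(VV[3],msg_vec) then VV[3][3]++ -> VV[3]=[1, 3, 0, 4]
Event 6: SEND 2->0: VV[2][2]++ -> VV[2]=[1, 0, 2, 3], msg_vec=[1, 0, 2, 3]; VV[0]=max(VV[0],msg_vec) then VV[0][0]++ -> VV[0]=[2, 0, 2, 3]
Event 7: LOCAL 2: VV[2][2]++ -> VV[2]=[1, 0, 3, 3]
Event 8: LOCAL 0: VV[0][0]++ -> VV[0]=[3, 0, 2, 3]
Event 9: SEND 2->1: VV[2][2]++ -> VV[2]=[1, 0, 4, 3], msg_vec=[1, 0, 4, 3]; VV[1]=max(VV[1],msg_vec) then VV[1][1]++ -> VV[1]=[1, 4, 4, 3]
Event 10: LOCAL 0: VV[0][0]++ -> VV[0]=[4, 0, 2, 3]
Event 8 stamp: [3, 0, 2, 3]
Event 9 stamp: [1, 0, 4, 3]
[3, 0, 2, 3] <= [1, 0, 4, 3]? False. Equal? False. Happens-before: False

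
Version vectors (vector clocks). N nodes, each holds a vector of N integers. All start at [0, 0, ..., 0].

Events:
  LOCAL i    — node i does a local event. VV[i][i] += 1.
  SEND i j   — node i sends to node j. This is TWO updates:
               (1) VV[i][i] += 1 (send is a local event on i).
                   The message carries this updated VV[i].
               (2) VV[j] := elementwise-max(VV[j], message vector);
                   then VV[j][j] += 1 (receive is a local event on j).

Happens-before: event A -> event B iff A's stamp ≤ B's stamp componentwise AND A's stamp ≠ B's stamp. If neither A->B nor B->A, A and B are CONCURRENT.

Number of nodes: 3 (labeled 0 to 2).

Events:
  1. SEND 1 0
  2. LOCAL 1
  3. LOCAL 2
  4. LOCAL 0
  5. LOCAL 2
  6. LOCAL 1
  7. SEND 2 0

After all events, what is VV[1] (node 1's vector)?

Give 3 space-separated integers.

Answer: 0 3 0

Derivation:
Initial: VV[0]=[0, 0, 0]
Initial: VV[1]=[0, 0, 0]
Initial: VV[2]=[0, 0, 0]
Event 1: SEND 1->0: VV[1][1]++ -> VV[1]=[0, 1, 0], msg_vec=[0, 1, 0]; VV[0]=max(VV[0],msg_vec) then VV[0][0]++ -> VV[0]=[1, 1, 0]
Event 2: LOCAL 1: VV[1][1]++ -> VV[1]=[0, 2, 0]
Event 3: LOCAL 2: VV[2][2]++ -> VV[2]=[0, 0, 1]
Event 4: LOCAL 0: VV[0][0]++ -> VV[0]=[2, 1, 0]
Event 5: LOCAL 2: VV[2][2]++ -> VV[2]=[0, 0, 2]
Event 6: LOCAL 1: VV[1][1]++ -> VV[1]=[0, 3, 0]
Event 7: SEND 2->0: VV[2][2]++ -> VV[2]=[0, 0, 3], msg_vec=[0, 0, 3]; VV[0]=max(VV[0],msg_vec) then VV[0][0]++ -> VV[0]=[3, 1, 3]
Final vectors: VV[0]=[3, 1, 3]; VV[1]=[0, 3, 0]; VV[2]=[0, 0, 3]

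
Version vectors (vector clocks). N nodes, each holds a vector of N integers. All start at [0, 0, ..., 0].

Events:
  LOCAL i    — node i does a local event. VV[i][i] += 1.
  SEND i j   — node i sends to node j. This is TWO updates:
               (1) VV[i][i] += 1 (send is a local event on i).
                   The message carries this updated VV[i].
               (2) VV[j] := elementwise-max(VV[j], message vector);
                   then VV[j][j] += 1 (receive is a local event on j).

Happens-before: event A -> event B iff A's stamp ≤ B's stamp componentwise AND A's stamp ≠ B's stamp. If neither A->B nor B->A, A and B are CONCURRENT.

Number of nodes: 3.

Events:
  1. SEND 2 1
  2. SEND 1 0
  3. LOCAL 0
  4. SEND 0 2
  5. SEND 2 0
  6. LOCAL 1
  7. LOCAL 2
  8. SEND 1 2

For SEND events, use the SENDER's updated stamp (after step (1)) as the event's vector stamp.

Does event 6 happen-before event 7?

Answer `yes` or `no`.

Answer: no

Derivation:
Initial: VV[0]=[0, 0, 0]
Initial: VV[1]=[0, 0, 0]
Initial: VV[2]=[0, 0, 0]
Event 1: SEND 2->1: VV[2][2]++ -> VV[2]=[0, 0, 1], msg_vec=[0, 0, 1]; VV[1]=max(VV[1],msg_vec) then VV[1][1]++ -> VV[1]=[0, 1, 1]
Event 2: SEND 1->0: VV[1][1]++ -> VV[1]=[0, 2, 1], msg_vec=[0, 2, 1]; VV[0]=max(VV[0],msg_vec) then VV[0][0]++ -> VV[0]=[1, 2, 1]
Event 3: LOCAL 0: VV[0][0]++ -> VV[0]=[2, 2, 1]
Event 4: SEND 0->2: VV[0][0]++ -> VV[0]=[3, 2, 1], msg_vec=[3, 2, 1]; VV[2]=max(VV[2],msg_vec) then VV[2][2]++ -> VV[2]=[3, 2, 2]
Event 5: SEND 2->0: VV[2][2]++ -> VV[2]=[3, 2, 3], msg_vec=[3, 2, 3]; VV[0]=max(VV[0],msg_vec) then VV[0][0]++ -> VV[0]=[4, 2, 3]
Event 6: LOCAL 1: VV[1][1]++ -> VV[1]=[0, 3, 1]
Event 7: LOCAL 2: VV[2][2]++ -> VV[2]=[3, 2, 4]
Event 8: SEND 1->2: VV[1][1]++ -> VV[1]=[0, 4, 1], msg_vec=[0, 4, 1]; VV[2]=max(VV[2],msg_vec) then VV[2][2]++ -> VV[2]=[3, 4, 5]
Event 6 stamp: [0, 3, 1]
Event 7 stamp: [3, 2, 4]
[0, 3, 1] <= [3, 2, 4]? False. Equal? False. Happens-before: False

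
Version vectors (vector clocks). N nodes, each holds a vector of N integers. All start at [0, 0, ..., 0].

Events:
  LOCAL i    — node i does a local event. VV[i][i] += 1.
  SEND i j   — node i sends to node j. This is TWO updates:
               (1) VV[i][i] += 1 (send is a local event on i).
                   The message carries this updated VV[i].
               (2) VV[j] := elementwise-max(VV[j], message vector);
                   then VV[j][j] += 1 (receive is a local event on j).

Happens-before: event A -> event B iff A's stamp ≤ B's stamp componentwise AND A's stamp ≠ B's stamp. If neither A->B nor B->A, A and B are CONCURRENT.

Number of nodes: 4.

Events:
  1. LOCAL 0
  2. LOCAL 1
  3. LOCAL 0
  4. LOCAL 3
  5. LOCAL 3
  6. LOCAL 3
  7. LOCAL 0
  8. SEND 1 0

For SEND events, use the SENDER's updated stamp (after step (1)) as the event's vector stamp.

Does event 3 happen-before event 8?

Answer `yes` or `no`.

Answer: no

Derivation:
Initial: VV[0]=[0, 0, 0, 0]
Initial: VV[1]=[0, 0, 0, 0]
Initial: VV[2]=[0, 0, 0, 0]
Initial: VV[3]=[0, 0, 0, 0]
Event 1: LOCAL 0: VV[0][0]++ -> VV[0]=[1, 0, 0, 0]
Event 2: LOCAL 1: VV[1][1]++ -> VV[1]=[0, 1, 0, 0]
Event 3: LOCAL 0: VV[0][0]++ -> VV[0]=[2, 0, 0, 0]
Event 4: LOCAL 3: VV[3][3]++ -> VV[3]=[0, 0, 0, 1]
Event 5: LOCAL 3: VV[3][3]++ -> VV[3]=[0, 0, 0, 2]
Event 6: LOCAL 3: VV[3][3]++ -> VV[3]=[0, 0, 0, 3]
Event 7: LOCAL 0: VV[0][0]++ -> VV[0]=[3, 0, 0, 0]
Event 8: SEND 1->0: VV[1][1]++ -> VV[1]=[0, 2, 0, 0], msg_vec=[0, 2, 0, 0]; VV[0]=max(VV[0],msg_vec) then VV[0][0]++ -> VV[0]=[4, 2, 0, 0]
Event 3 stamp: [2, 0, 0, 0]
Event 8 stamp: [0, 2, 0, 0]
[2, 0, 0, 0] <= [0, 2, 0, 0]? False. Equal? False. Happens-before: False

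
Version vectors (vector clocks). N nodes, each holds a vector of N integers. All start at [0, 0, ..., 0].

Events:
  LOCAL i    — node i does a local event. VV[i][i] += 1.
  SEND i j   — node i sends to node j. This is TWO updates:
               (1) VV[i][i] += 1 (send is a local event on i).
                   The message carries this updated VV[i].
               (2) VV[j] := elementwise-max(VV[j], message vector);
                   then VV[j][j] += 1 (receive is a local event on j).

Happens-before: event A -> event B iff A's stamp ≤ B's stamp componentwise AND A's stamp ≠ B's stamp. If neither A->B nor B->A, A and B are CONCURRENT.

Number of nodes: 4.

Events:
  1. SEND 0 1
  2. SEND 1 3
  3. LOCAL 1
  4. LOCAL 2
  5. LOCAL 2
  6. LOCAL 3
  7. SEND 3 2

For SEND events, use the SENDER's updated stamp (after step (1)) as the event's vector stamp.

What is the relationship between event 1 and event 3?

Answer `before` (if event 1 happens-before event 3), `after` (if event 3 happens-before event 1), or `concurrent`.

Answer: before

Derivation:
Initial: VV[0]=[0, 0, 0, 0]
Initial: VV[1]=[0, 0, 0, 0]
Initial: VV[2]=[0, 0, 0, 0]
Initial: VV[3]=[0, 0, 0, 0]
Event 1: SEND 0->1: VV[0][0]++ -> VV[0]=[1, 0, 0, 0], msg_vec=[1, 0, 0, 0]; VV[1]=max(VV[1],msg_vec) then VV[1][1]++ -> VV[1]=[1, 1, 0, 0]
Event 2: SEND 1->3: VV[1][1]++ -> VV[1]=[1, 2, 0, 0], msg_vec=[1, 2, 0, 0]; VV[3]=max(VV[3],msg_vec) then VV[3][3]++ -> VV[3]=[1, 2, 0, 1]
Event 3: LOCAL 1: VV[1][1]++ -> VV[1]=[1, 3, 0, 0]
Event 4: LOCAL 2: VV[2][2]++ -> VV[2]=[0, 0, 1, 0]
Event 5: LOCAL 2: VV[2][2]++ -> VV[2]=[0, 0, 2, 0]
Event 6: LOCAL 3: VV[3][3]++ -> VV[3]=[1, 2, 0, 2]
Event 7: SEND 3->2: VV[3][3]++ -> VV[3]=[1, 2, 0, 3], msg_vec=[1, 2, 0, 3]; VV[2]=max(VV[2],msg_vec) then VV[2][2]++ -> VV[2]=[1, 2, 3, 3]
Event 1 stamp: [1, 0, 0, 0]
Event 3 stamp: [1, 3, 0, 0]
[1, 0, 0, 0] <= [1, 3, 0, 0]? True
[1, 3, 0, 0] <= [1, 0, 0, 0]? False
Relation: before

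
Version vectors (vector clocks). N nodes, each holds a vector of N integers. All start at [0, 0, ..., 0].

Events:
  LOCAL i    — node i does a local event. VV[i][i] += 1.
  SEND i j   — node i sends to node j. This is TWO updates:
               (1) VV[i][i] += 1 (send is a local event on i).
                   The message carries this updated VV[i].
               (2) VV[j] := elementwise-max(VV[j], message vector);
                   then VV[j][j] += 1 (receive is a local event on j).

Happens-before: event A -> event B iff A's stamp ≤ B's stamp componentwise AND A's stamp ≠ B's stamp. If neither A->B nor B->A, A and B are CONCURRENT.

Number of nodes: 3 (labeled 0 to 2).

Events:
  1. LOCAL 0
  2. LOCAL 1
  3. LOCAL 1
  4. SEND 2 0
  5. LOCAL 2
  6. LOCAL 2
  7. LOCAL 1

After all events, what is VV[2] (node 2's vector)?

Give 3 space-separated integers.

Answer: 0 0 3

Derivation:
Initial: VV[0]=[0, 0, 0]
Initial: VV[1]=[0, 0, 0]
Initial: VV[2]=[0, 0, 0]
Event 1: LOCAL 0: VV[0][0]++ -> VV[0]=[1, 0, 0]
Event 2: LOCAL 1: VV[1][1]++ -> VV[1]=[0, 1, 0]
Event 3: LOCAL 1: VV[1][1]++ -> VV[1]=[0, 2, 0]
Event 4: SEND 2->0: VV[2][2]++ -> VV[2]=[0, 0, 1], msg_vec=[0, 0, 1]; VV[0]=max(VV[0],msg_vec) then VV[0][0]++ -> VV[0]=[2, 0, 1]
Event 5: LOCAL 2: VV[2][2]++ -> VV[2]=[0, 0, 2]
Event 6: LOCAL 2: VV[2][2]++ -> VV[2]=[0, 0, 3]
Event 7: LOCAL 1: VV[1][1]++ -> VV[1]=[0, 3, 0]
Final vectors: VV[0]=[2, 0, 1]; VV[1]=[0, 3, 0]; VV[2]=[0, 0, 3]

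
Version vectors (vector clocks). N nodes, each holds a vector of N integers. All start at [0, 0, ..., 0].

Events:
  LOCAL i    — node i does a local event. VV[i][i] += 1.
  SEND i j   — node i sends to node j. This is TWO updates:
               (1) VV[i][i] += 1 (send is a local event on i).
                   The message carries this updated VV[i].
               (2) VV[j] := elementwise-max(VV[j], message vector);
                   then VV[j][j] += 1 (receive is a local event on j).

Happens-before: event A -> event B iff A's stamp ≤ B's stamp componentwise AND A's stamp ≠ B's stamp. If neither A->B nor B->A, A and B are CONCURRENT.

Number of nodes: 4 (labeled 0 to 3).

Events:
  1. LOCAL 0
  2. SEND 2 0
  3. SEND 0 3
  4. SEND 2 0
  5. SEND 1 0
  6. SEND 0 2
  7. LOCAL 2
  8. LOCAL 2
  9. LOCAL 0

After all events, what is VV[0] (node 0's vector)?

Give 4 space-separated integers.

Initial: VV[0]=[0, 0, 0, 0]
Initial: VV[1]=[0, 0, 0, 0]
Initial: VV[2]=[0, 0, 0, 0]
Initial: VV[3]=[0, 0, 0, 0]
Event 1: LOCAL 0: VV[0][0]++ -> VV[0]=[1, 0, 0, 0]
Event 2: SEND 2->0: VV[2][2]++ -> VV[2]=[0, 0, 1, 0], msg_vec=[0, 0, 1, 0]; VV[0]=max(VV[0],msg_vec) then VV[0][0]++ -> VV[0]=[2, 0, 1, 0]
Event 3: SEND 0->3: VV[0][0]++ -> VV[0]=[3, 0, 1, 0], msg_vec=[3, 0, 1, 0]; VV[3]=max(VV[3],msg_vec) then VV[3][3]++ -> VV[3]=[3, 0, 1, 1]
Event 4: SEND 2->0: VV[2][2]++ -> VV[2]=[0, 0, 2, 0], msg_vec=[0, 0, 2, 0]; VV[0]=max(VV[0],msg_vec) then VV[0][0]++ -> VV[0]=[4, 0, 2, 0]
Event 5: SEND 1->0: VV[1][1]++ -> VV[1]=[0, 1, 0, 0], msg_vec=[0, 1, 0, 0]; VV[0]=max(VV[0],msg_vec) then VV[0][0]++ -> VV[0]=[5, 1, 2, 0]
Event 6: SEND 0->2: VV[0][0]++ -> VV[0]=[6, 1, 2, 0], msg_vec=[6, 1, 2, 0]; VV[2]=max(VV[2],msg_vec) then VV[2][2]++ -> VV[2]=[6, 1, 3, 0]
Event 7: LOCAL 2: VV[2][2]++ -> VV[2]=[6, 1, 4, 0]
Event 8: LOCAL 2: VV[2][2]++ -> VV[2]=[6, 1, 5, 0]
Event 9: LOCAL 0: VV[0][0]++ -> VV[0]=[7, 1, 2, 0]
Final vectors: VV[0]=[7, 1, 2, 0]; VV[1]=[0, 1, 0, 0]; VV[2]=[6, 1, 5, 0]; VV[3]=[3, 0, 1, 1]

Answer: 7 1 2 0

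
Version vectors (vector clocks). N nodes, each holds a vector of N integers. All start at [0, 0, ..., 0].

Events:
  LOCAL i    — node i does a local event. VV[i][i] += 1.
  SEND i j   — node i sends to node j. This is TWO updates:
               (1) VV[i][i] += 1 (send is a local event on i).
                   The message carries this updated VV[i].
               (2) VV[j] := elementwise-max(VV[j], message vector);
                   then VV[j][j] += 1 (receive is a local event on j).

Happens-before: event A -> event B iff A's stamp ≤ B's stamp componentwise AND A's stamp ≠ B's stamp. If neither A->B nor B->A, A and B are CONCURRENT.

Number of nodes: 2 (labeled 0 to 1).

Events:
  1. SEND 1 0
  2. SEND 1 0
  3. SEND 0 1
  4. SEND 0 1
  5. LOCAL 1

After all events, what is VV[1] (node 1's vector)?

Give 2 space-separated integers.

Answer: 4 5

Derivation:
Initial: VV[0]=[0, 0]
Initial: VV[1]=[0, 0]
Event 1: SEND 1->0: VV[1][1]++ -> VV[1]=[0, 1], msg_vec=[0, 1]; VV[0]=max(VV[0],msg_vec) then VV[0][0]++ -> VV[0]=[1, 1]
Event 2: SEND 1->0: VV[1][1]++ -> VV[1]=[0, 2], msg_vec=[0, 2]; VV[0]=max(VV[0],msg_vec) then VV[0][0]++ -> VV[0]=[2, 2]
Event 3: SEND 0->1: VV[0][0]++ -> VV[0]=[3, 2], msg_vec=[3, 2]; VV[1]=max(VV[1],msg_vec) then VV[1][1]++ -> VV[1]=[3, 3]
Event 4: SEND 0->1: VV[0][0]++ -> VV[0]=[4, 2], msg_vec=[4, 2]; VV[1]=max(VV[1],msg_vec) then VV[1][1]++ -> VV[1]=[4, 4]
Event 5: LOCAL 1: VV[1][1]++ -> VV[1]=[4, 5]
Final vectors: VV[0]=[4, 2]; VV[1]=[4, 5]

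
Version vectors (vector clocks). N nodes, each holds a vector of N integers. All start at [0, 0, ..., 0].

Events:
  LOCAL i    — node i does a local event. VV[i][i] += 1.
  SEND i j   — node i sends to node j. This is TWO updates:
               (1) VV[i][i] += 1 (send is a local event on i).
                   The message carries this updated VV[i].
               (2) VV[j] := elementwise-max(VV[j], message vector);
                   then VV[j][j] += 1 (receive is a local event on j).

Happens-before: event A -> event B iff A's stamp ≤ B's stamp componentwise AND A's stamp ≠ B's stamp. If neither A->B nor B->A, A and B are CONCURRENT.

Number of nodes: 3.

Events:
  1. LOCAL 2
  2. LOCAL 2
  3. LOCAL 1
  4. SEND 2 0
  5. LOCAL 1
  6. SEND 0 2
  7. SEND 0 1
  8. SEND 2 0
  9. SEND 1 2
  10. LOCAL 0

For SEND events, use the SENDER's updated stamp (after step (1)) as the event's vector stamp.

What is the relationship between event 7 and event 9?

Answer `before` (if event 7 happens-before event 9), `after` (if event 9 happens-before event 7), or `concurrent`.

Initial: VV[0]=[0, 0, 0]
Initial: VV[1]=[0, 0, 0]
Initial: VV[2]=[0, 0, 0]
Event 1: LOCAL 2: VV[2][2]++ -> VV[2]=[0, 0, 1]
Event 2: LOCAL 2: VV[2][2]++ -> VV[2]=[0, 0, 2]
Event 3: LOCAL 1: VV[1][1]++ -> VV[1]=[0, 1, 0]
Event 4: SEND 2->0: VV[2][2]++ -> VV[2]=[0, 0, 3], msg_vec=[0, 0, 3]; VV[0]=max(VV[0],msg_vec) then VV[0][0]++ -> VV[0]=[1, 0, 3]
Event 5: LOCAL 1: VV[1][1]++ -> VV[1]=[0, 2, 0]
Event 6: SEND 0->2: VV[0][0]++ -> VV[0]=[2, 0, 3], msg_vec=[2, 0, 3]; VV[2]=max(VV[2],msg_vec) then VV[2][2]++ -> VV[2]=[2, 0, 4]
Event 7: SEND 0->1: VV[0][0]++ -> VV[0]=[3, 0, 3], msg_vec=[3, 0, 3]; VV[1]=max(VV[1],msg_vec) then VV[1][1]++ -> VV[1]=[3, 3, 3]
Event 8: SEND 2->0: VV[2][2]++ -> VV[2]=[2, 0, 5], msg_vec=[2, 0, 5]; VV[0]=max(VV[0],msg_vec) then VV[0][0]++ -> VV[0]=[4, 0, 5]
Event 9: SEND 1->2: VV[1][1]++ -> VV[1]=[3, 4, 3], msg_vec=[3, 4, 3]; VV[2]=max(VV[2],msg_vec) then VV[2][2]++ -> VV[2]=[3, 4, 6]
Event 10: LOCAL 0: VV[0][0]++ -> VV[0]=[5, 0, 5]
Event 7 stamp: [3, 0, 3]
Event 9 stamp: [3, 4, 3]
[3, 0, 3] <= [3, 4, 3]? True
[3, 4, 3] <= [3, 0, 3]? False
Relation: before

Answer: before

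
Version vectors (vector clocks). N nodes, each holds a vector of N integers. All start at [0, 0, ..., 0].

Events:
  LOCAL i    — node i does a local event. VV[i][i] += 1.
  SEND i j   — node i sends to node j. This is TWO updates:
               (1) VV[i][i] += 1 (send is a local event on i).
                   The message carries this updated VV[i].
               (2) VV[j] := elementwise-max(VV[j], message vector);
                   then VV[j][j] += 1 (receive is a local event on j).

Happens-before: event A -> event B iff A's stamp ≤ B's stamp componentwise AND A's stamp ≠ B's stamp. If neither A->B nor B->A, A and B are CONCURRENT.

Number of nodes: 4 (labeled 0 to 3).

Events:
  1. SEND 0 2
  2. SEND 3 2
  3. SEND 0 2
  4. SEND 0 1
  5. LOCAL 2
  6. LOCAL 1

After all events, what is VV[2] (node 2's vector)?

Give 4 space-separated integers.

Initial: VV[0]=[0, 0, 0, 0]
Initial: VV[1]=[0, 0, 0, 0]
Initial: VV[2]=[0, 0, 0, 0]
Initial: VV[3]=[0, 0, 0, 0]
Event 1: SEND 0->2: VV[0][0]++ -> VV[0]=[1, 0, 0, 0], msg_vec=[1, 0, 0, 0]; VV[2]=max(VV[2],msg_vec) then VV[2][2]++ -> VV[2]=[1, 0, 1, 0]
Event 2: SEND 3->2: VV[3][3]++ -> VV[3]=[0, 0, 0, 1], msg_vec=[0, 0, 0, 1]; VV[2]=max(VV[2],msg_vec) then VV[2][2]++ -> VV[2]=[1, 0, 2, 1]
Event 3: SEND 0->2: VV[0][0]++ -> VV[0]=[2, 0, 0, 0], msg_vec=[2, 0, 0, 0]; VV[2]=max(VV[2],msg_vec) then VV[2][2]++ -> VV[2]=[2, 0, 3, 1]
Event 4: SEND 0->1: VV[0][0]++ -> VV[0]=[3, 0, 0, 0], msg_vec=[3, 0, 0, 0]; VV[1]=max(VV[1],msg_vec) then VV[1][1]++ -> VV[1]=[3, 1, 0, 0]
Event 5: LOCAL 2: VV[2][2]++ -> VV[2]=[2, 0, 4, 1]
Event 6: LOCAL 1: VV[1][1]++ -> VV[1]=[3, 2, 0, 0]
Final vectors: VV[0]=[3, 0, 0, 0]; VV[1]=[3, 2, 0, 0]; VV[2]=[2, 0, 4, 1]; VV[3]=[0, 0, 0, 1]

Answer: 2 0 4 1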